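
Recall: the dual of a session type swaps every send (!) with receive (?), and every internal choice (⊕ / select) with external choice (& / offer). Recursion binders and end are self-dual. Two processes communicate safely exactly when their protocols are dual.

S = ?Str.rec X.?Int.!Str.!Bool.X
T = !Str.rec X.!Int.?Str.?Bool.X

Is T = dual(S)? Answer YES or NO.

YES

?Str | !Str  ok
  rec X | rec X  ok (rec unchanged)
    ?Int | !Int  ok
      !Str | ?Str  ok
        !Bool | ?Bool  ok
          X | X  ok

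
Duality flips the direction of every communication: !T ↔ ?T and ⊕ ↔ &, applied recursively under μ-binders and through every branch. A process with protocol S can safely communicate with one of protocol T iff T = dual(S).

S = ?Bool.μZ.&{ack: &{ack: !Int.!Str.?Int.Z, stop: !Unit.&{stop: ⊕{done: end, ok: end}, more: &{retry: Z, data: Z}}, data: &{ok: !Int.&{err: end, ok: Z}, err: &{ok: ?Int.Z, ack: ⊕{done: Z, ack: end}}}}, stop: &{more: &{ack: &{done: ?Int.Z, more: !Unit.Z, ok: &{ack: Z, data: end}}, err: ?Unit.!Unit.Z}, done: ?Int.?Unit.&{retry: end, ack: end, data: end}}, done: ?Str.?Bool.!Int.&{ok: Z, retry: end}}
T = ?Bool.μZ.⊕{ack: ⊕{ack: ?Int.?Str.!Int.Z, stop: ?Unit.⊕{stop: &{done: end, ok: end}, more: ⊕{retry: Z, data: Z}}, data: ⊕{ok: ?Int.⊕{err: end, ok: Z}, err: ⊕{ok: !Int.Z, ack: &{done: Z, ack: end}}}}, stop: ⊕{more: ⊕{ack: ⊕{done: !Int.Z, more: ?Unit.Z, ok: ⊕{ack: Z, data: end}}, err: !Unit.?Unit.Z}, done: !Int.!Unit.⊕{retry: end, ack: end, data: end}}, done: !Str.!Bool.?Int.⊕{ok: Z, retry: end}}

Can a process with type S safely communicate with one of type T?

NO

?Bool | ?Bool  ✗ same direction on both sides — not dual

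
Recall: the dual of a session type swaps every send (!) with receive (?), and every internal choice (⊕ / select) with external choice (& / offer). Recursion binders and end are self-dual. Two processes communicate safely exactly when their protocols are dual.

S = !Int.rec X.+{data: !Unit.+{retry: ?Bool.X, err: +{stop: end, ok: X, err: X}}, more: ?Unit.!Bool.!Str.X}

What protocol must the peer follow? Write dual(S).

?Int.rec X.&{data: ?Unit.&{retry: !Bool.X, err: &{stop: end, ok: X, err: X}}, more: !Unit.?Bool.?Str.X}

!Int = ?Int
  rec X = rec X  (rec unchanged)
    +{data,more} = &{data,more}  (select→offer)
      • data:
        !Unit = ?Unit
          +{retry,err} = &{retry,err}  (select→offer)
            • retry:
              ?Bool = !Bool
                X ↦ X
            • err:
              +{stop,ok,err} = &{stop,ok,err}  (select→offer)
                • stop:
                  end ↦ end
                • ok:
                  X ↦ X
                • err:
                  X ↦ X
      • more:
        ?Unit = !Unit
          !Bool = ?Bool
            !Str = ?Str
              X ↦ X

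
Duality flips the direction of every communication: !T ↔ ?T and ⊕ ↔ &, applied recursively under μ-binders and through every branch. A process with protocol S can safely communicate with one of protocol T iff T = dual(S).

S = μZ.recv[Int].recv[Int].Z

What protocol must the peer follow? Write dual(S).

μZ ↦ μZ  (μ self-dual)
  recv[Int] ↦ send[Int]
    recv[Int] ↦ send[Int]
      Z self-dual

μZ.send[Int].send[Int].Z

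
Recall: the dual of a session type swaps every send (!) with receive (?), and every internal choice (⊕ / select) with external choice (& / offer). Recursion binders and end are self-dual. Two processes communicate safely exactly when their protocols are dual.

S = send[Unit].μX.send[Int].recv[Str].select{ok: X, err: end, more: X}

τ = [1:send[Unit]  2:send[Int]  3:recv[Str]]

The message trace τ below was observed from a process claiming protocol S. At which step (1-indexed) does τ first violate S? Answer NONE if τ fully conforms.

NONE

step 1: send[Unit]  ✓  cont: μX.…
step 2: send[Int]  ✓  cont: recv[Str].select{ok: μX.…, err: end, more: μX.…}
step 3: recv[Str]  ✓  cont: select{ok: μX.…, err: end, more: μX.…}
τ conforms to S (length 3)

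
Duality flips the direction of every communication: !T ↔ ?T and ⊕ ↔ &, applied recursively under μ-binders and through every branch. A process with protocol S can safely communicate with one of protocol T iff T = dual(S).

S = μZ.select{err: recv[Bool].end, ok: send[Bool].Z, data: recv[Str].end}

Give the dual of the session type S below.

μZ → μZ  (rec unchanged)
  select{err,ok,data} → offer{err,ok,data}  (internal→external)
    • err:
      recv[Bool] → send[Bool]
        dual(end) = end
    • ok:
      send[Bool] → recv[Bool]
        dual(Z) = Z
    • data:
      recv[Str] → send[Str]
        dual(end) = end

μZ.offer{err: send[Bool].end, ok: recv[Bool].Z, data: send[Str].end}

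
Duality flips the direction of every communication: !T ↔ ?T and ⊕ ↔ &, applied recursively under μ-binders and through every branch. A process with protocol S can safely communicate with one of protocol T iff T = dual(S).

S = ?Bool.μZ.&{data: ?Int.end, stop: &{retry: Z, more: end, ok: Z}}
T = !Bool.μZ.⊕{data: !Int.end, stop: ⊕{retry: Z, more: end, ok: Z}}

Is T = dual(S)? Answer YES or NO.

YES

?Bool ‖ !Bool  match
  μZ ‖ μZ  match (rec unchanged)
    &{data,stop} ‖ ⊕{data,stop}  match same labels
      case data:
        ?Int ‖ !Int  match
          end ‖ end  match
      case stop:
        &{retry,more,ok} ‖ ⊕{retry,more,ok}  match same labels
          case retry:
            Z ‖ Z  match
          case more:
            end ‖ end  match
          case ok:
            Z ‖ Z  match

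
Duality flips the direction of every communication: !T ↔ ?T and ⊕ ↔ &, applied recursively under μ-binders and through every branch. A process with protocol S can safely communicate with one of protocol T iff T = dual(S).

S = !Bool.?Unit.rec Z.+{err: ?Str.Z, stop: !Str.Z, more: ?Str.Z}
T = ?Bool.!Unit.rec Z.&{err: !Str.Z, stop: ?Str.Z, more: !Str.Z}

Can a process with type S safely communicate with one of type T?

!Bool vs ?Bool  ✓
  ?Unit vs !Unit  ✓
    rec Z vs rec Z  ✓ (μ self-dual)
      +{err,stop,more} vs &{err,stop,more}  ✓ same labels
        • err:
          ?Str vs !Str  ✓
            Z vs Z  ✓
        • stop:
          !Str vs ?Str  ✓
            Z vs Z  ✓
        • more:
          ?Str vs !Str  ✓
            Z vs Z  ✓

YES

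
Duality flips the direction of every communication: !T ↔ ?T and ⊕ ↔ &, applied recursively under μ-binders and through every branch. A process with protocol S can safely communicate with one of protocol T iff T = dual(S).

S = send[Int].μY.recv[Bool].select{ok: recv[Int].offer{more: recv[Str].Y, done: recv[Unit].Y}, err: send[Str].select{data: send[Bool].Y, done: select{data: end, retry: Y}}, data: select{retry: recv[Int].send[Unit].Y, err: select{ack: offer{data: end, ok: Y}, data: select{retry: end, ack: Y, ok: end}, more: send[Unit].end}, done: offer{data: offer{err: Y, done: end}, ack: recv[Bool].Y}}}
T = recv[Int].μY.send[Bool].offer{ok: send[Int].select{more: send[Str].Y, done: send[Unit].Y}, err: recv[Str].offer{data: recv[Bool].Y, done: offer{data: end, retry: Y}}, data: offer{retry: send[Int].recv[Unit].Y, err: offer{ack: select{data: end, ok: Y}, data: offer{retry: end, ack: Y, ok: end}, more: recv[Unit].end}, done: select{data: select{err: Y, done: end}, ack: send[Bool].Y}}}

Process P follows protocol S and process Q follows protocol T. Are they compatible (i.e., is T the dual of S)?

send[Int] vs recv[Int]  ok
  μY vs μY  ok (binder kept)
    recv[Bool] vs send[Bool]  ok
      select{ok,err,data} vs offer{ok,err,data}  ok labels match
        [ok]
          recv[Int] vs send[Int]  ok
            offer{more,done} vs select{more,done}  ok labels match
              [more]
                recv[Str] vs send[Str]  ok
                  Y vs Y  ok
              [done]
                recv[Unit] vs send[Unit]  ok
                  Y vs Y  ok
        [err]
          send[Str] vs recv[Str]  ok
            select{data,done} vs offer{data,done}  ok labels match
              [data]
                send[Bool] vs recv[Bool]  ok
                  Y vs Y  ok
              [done]
                select{data,retry} vs offer{data,retry}  ok labels match
                  [data]
                    end vs end  ok
                  [retry]
                    Y vs Y  ok
        [data]
          select{retry,err,done} vs offer{retry,err,done}  ok labels match
            [retry]
              recv[Int] vs send[Int]  ok
                send[Unit] vs recv[Unit]  ok
                  Y vs Y  ok
            [err]
              select{ack,data,more} vs offer{ack,data,more}  ok labels match
                [ack]
                  offer{data,ok} vs select{data,ok}  ok labels match
                    [data]
                      end vs end  ok
                    [ok]
                      Y vs Y  ok
                [data]
                  select{retry,ack,ok} vs offer{retry,ack,ok}  ok labels match
                    [retry]
                      end vs end  ok
                    [ack]
                      Y vs Y  ok
                    [ok]
                      end vs end  ok
                [more]
                  send[Unit] vs recv[Unit]  ok
                    end vs end  ok
            [done]
              offer{data,ack} vs select{data,ack}  ok labels match
                [data]
                  offer{err,done} vs select{err,done}  ok labels match
                    [err]
                      Y vs Y  ok
                    [done]
                      end vs end  ok
                [ack]
                  recv[Bool] vs send[Bool]  ok
                    Y vs Y  ok

YES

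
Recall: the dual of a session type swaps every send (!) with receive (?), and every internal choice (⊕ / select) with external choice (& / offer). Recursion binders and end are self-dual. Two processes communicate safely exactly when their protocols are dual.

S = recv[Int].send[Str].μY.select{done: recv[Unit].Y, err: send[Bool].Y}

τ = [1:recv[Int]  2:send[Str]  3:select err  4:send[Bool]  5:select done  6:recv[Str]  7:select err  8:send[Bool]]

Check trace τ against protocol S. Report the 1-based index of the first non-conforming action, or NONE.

step 1: recv[Int]  ok  residual = send[Str].μY.…
step 2: send[Str]  ok  residual = μY.…
step 3: select err  ok  residual = send[Bool].μY.…
step 4: send[Bool]  ok  residual = μY.…
step 5: select done  ok  residual = recv[Unit].μY.…
step 6: got recv[Str], protocol expects recv[Unit]  ✗

6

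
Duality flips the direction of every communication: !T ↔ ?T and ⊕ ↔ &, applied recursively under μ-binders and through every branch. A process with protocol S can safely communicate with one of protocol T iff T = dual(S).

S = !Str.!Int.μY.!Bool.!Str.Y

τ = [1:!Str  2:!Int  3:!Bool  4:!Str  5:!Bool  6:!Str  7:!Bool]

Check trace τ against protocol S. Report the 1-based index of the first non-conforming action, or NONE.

NONE

step 1: !Str  ok  residual = !Int.μY.…
step 2: !Int  ok  residual = μY.…
step 3: !Bool  ok  residual = !Str.μY.…
step 4: !Str  ok  residual = μY.…
step 5: !Bool  ok  residual = !Str.μY.…
step 6: !Str  ok  residual = μY.…
step 7: !Bool  ok  residual = !Str.μY.…
trace exhausted — no violation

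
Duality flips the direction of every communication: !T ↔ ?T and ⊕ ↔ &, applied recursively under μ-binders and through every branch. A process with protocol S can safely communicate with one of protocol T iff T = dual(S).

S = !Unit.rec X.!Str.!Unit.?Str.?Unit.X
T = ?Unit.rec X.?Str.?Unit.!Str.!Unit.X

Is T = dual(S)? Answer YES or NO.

YES

!Unit ‖ ?Unit  ✓
  rec X ‖ rec X  ✓ (binder kept)
    !Str ‖ ?Str  ✓
      !Unit ‖ ?Unit  ✓
        ?Str ‖ !Str  ✓
          ?Unit ‖ !Unit  ✓
            X ‖ X  ✓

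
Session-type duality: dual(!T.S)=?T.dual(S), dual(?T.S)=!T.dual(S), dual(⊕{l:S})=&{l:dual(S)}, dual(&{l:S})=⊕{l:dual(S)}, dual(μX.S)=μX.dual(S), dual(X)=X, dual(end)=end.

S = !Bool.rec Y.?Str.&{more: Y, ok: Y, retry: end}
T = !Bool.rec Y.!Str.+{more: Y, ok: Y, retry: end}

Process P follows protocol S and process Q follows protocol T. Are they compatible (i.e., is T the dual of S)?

NO

!Bool ‖ !Bool  ✗ same direction on both sides — not dual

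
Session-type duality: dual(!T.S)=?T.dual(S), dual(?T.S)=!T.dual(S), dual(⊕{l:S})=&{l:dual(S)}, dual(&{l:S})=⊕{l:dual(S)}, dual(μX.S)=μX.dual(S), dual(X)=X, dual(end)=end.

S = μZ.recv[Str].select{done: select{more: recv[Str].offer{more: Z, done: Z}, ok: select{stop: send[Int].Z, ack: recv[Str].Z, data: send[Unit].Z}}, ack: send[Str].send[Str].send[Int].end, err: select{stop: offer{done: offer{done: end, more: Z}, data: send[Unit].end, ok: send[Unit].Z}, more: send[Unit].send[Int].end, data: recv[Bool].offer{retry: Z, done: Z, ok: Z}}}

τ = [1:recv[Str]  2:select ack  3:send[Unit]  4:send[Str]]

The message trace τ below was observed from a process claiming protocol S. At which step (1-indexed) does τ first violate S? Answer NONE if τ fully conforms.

[1] recv[Str]  ✓  cont: select{done: select{more: recv[Str].offer{more: μZ.…, done: μZ.…}, ok: select{stop: send[Int].μZ.…, ack: recv[Str].μZ.…, data: send[Unit].μZ.…}}, ack: send[Str].send[Str].send[Int].end, err: select{stop: offer{done: offer{done: end, more: μZ.…}, data: send[Unit].end, ok: send[Unit].μZ.…}, more: send[Unit].send[Int].end, data: recv[Bool].offer{retry: μZ.…, done: μZ.…, ok: μZ.…}}}
[2] select ack  ✓  cont: send[Str].send[Str].send[Int].end
[3] got send[Unit], protocol expects send[Str]  ✗

3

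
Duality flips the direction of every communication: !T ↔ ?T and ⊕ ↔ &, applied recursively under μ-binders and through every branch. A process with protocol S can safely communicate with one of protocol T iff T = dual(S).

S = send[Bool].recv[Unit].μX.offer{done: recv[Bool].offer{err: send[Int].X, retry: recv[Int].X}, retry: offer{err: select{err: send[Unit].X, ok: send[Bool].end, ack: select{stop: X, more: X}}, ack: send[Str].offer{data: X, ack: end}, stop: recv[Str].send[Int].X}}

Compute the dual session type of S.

recv[Bool].send[Unit].μX.select{done: send[Bool].select{err: recv[Int].X, retry: send[Int].X}, retry: select{err: offer{err: recv[Unit].X, ok: recv[Bool].end, ack: offer{stop: X, more: X}}, ack: recv[Str].select{data: X, ack: end}, stop: send[Str].recv[Int].X}}

send[Bool] = recv[Bool]
  recv[Unit] = send[Unit]
    μX = μX  (rec unchanged)
      offer{done,retry} = select{done,retry}  (&→⊕)
        [done]
          recv[Bool] = send[Bool]
            offer{err,retry} = select{err,retry}  (&→⊕)
              [err]
                send[Int] = recv[Int]
                  dual(X) = X
              [retry]
                recv[Int] = send[Int]
                  dual(X) = X
        [retry]
          offer{err,ack,stop} = select{err,ack,stop}  (&→⊕)
            [err]
              select{err,ok,ack} = offer{err,ok,ack}  (internal→external)
                [err]
                  send[Unit] = recv[Unit]
                    dual(X) = X
                [ok]
                  send[Bool] = recv[Bool]
                    dual(end) = end
                [ack]
                  select{stop,more} = offer{stop,more}  (internal→external)
                    [stop]
                      dual(X) = X
                    [more]
                      dual(X) = X
            [ack]
              send[Str] = recv[Str]
                offer{data,ack} = select{data,ack}  (&→⊕)
                  [data]
                    dual(X) = X
                  [ack]
                    dual(end) = end
            [stop]
              recv[Str] = send[Str]
                send[Int] = recv[Int]
                  dual(X) = X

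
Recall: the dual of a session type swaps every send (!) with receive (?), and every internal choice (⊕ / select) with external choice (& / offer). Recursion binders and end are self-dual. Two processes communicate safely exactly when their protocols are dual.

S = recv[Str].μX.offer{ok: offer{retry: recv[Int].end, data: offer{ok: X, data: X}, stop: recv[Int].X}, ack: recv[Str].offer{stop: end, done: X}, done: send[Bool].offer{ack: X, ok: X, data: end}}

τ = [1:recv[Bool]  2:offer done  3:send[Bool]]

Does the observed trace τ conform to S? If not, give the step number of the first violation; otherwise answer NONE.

@1 got recv[Bool], protocol expects recv[Str]  ✗

1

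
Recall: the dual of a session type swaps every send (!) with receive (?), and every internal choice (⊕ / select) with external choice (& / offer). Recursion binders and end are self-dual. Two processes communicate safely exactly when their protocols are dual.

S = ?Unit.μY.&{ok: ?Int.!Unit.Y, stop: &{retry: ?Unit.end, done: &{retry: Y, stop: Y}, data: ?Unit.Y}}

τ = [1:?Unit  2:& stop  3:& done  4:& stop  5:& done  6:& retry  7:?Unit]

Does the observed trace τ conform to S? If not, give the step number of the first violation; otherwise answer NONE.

5

@1 ?Unit  match  now at μY.…
@2 & stop  match  now at &{retry: ?Unit.end, done: &{retry: μY.…, stop: μY.…}, data: ?Unit.μY.…}
@3 & done  match  now at &{retry: μY.…, stop: μY.…}
@4 & stop  match  now at μY.…
@5 got & done, protocol expects & ok or & stop  ✗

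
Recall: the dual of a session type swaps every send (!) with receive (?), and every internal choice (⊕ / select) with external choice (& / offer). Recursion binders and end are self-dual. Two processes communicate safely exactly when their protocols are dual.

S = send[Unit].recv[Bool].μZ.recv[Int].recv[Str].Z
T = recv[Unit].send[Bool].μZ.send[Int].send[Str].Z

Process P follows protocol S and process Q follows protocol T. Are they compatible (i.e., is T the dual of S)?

send[Unit] ‖ recv[Unit]  match
  recv[Bool] ‖ send[Bool]  match
    μZ ‖ μZ  match (binder kept)
      recv[Int] ‖ send[Int]  match
        recv[Str] ‖ send[Str]  match
          Z ‖ Z  match

YES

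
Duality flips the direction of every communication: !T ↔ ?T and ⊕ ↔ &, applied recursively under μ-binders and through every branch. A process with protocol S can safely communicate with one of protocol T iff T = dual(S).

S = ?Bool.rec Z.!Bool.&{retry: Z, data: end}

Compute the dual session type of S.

!Bool.rec Z.?Bool.+{retry: Z, data: end}

?Bool ↦ !Bool
  rec Z ↦ rec Z  (rec unchanged)
    !Bool ↦ ?Bool
      &{retry,data} ↦ +{retry,data}  (&→⊕)
        case retry:
          Z self-dual
        case data:
          end self-dual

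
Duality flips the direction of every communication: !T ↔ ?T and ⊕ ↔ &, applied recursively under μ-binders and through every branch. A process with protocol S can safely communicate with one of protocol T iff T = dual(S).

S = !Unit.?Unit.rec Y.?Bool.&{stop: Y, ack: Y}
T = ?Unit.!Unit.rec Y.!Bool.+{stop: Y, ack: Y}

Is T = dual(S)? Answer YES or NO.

YES

!Unit ‖ ?Unit  match
  ?Unit ‖ !Unit  match
    rec Y ‖ rec Y  match (binder kept)
      ?Bool ‖ !Bool  match
        &{stop,ack} ‖ +{stop,ack}  match label sets agree
          • stop:
            Y ‖ Y  match
          • ack:
            Y ‖ Y  match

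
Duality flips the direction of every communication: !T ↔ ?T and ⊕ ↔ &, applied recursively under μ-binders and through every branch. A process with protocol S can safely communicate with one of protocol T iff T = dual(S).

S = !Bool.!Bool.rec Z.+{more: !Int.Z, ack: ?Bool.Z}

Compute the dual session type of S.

!Bool = ?Bool
  !Bool = ?Bool
    rec Z = rec Z  (μ self-dual)
      +{more,ack} = &{more,ack}  (internal→external)
        • more:
          !Int = ?Int
            Z self-dual
        • ack:
          ?Bool = !Bool
            Z self-dual

?Bool.?Bool.rec Z.&{more: ?Int.Z, ack: !Bool.Z}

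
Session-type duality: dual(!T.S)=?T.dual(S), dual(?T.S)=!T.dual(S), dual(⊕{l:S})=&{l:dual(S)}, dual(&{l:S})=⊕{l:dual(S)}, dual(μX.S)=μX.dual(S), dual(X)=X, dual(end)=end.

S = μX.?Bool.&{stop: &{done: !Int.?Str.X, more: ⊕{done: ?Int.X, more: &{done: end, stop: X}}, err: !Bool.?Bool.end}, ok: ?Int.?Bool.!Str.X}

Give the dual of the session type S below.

μX = μX  (μ self-dual)
  ?Bool = !Bool
    &{stop,ok} = ⊕{stop,ok}  (offer→select)
      case stop:
        &{done,more,err} = ⊕{done,more,err}  (offer→select)
          case done:
            !Int = ?Int
              ?Str = !Str
                dual(X) = X
          case more:
            ⊕{done,more} = &{done,more}  (internal→external)
              case done:
                ?Int = !Int
                  dual(X) = X
              case more:
                &{done,stop} = ⊕{done,stop}  (offer→select)
                  case done:
                    dual(end) = end
                  case stop:
                    dual(X) = X
          case err:
            !Bool = ?Bool
              ?Bool = !Bool
                dual(end) = end
      case ok:
        ?Int = !Int
          ?Bool = !Bool
            !Str = ?Str
              dual(X) = X

μX.!Bool.⊕{stop: ⊕{done: ?Int.!Str.X, more: &{done: !Int.X, more: ⊕{done: end, stop: X}}, err: ?Bool.!Bool.end}, ok: !Int.!Bool.?Str.X}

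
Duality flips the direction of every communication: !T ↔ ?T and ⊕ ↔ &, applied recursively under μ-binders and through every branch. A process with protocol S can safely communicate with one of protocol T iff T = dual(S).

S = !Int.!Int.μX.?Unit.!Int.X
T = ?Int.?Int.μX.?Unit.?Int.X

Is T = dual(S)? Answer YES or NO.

NO

!Int | ?Int  ✓
  !Int | ?Int  ✓
    μX | μX  ✓ (μ self-dual)
      ?Unit | ?Unit  ✗ same direction on both sides — not dual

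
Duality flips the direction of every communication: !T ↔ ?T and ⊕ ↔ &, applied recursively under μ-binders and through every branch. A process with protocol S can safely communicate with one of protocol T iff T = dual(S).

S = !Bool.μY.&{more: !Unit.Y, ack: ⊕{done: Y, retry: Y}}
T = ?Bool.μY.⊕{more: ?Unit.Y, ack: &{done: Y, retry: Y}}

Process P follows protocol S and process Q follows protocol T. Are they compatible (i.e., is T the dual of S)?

YES

!Bool vs ?Bool  ✓
  μY vs μY  ✓ (μ self-dual)
    &{more,ack} vs ⊕{more,ack}  ✓ same labels
      case more:
        !Unit vs ?Unit  ✓
          Y vs Y  ✓
      case ack:
        ⊕{done,retry} vs &{done,retry}  ✓ same labels
          case done:
            Y vs Y  ✓
          case retry:
            Y vs Y  ✓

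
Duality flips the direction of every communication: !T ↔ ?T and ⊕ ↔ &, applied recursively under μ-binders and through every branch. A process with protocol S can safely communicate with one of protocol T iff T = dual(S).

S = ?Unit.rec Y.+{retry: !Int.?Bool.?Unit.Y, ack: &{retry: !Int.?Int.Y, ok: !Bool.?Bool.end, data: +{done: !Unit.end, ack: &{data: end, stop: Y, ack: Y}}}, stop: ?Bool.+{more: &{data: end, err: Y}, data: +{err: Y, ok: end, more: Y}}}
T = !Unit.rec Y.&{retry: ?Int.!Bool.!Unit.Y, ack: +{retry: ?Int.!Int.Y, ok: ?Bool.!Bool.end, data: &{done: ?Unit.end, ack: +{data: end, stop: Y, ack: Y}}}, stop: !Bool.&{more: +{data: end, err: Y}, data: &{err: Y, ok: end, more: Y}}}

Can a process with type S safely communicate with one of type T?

YES

?Unit ‖ !Unit  match
  rec Y ‖ rec Y  match (binder kept)
    +{retry,ack,stop} ‖ &{retry,ack,stop}  match same labels
      • retry:
        !Int ‖ ?Int  match
          ?Bool ‖ !Bool  match
            ?Unit ‖ !Unit  match
              Y ‖ Y  match
      • ack:
        &{retry,ok,data} ‖ +{retry,ok,data}  match same labels
          • retry:
            !Int ‖ ?Int  match
              ?Int ‖ !Int  match
                Y ‖ Y  match
          • ok:
            !Bool ‖ ?Bool  match
              ?Bool ‖ !Bool  match
                end ‖ end  match
          • data:
            +{done,ack} ‖ &{done,ack}  match same labels
              • done:
                !Unit ‖ ?Unit  match
                  end ‖ end  match
              • ack:
                &{data,stop,ack} ‖ +{data,stop,ack}  match same labels
                  • data:
                    end ‖ end  match
                  • stop:
                    Y ‖ Y  match
                  • ack:
                    Y ‖ Y  match
      • stop:
        ?Bool ‖ !Bool  match
          +{more,data} ‖ &{more,data}  match same labels
            • more:
              &{data,err} ‖ +{data,err}  match same labels
                • data:
                  end ‖ end  match
                • err:
                  Y ‖ Y  match
            • data:
              +{err,ok,more} ‖ &{err,ok,more}  match same labels
                • err:
                  Y ‖ Y  match
                • ok:
                  end ‖ end  match
                • more:
                  Y ‖ Y  match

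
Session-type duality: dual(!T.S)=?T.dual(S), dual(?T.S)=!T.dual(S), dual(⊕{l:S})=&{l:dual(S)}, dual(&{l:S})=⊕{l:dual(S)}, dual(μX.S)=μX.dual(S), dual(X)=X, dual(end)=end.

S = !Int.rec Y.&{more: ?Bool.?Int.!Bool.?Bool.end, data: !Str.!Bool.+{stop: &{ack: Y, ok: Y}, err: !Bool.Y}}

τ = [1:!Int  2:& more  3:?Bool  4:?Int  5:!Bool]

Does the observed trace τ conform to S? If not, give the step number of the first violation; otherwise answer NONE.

NONE

[1] !Int  ✓  cont: rec Y.…
[2] & more  ✓  cont: ?Bool.?Int.!Bool.?Bool.end
[3] ?Bool  ✓  cont: ?Int.!Bool.?Bool.end
[4] ?Int  ✓  cont: !Bool.?Bool.end
[5] !Bool  ✓  cont: ?Bool.end
all 5 steps conform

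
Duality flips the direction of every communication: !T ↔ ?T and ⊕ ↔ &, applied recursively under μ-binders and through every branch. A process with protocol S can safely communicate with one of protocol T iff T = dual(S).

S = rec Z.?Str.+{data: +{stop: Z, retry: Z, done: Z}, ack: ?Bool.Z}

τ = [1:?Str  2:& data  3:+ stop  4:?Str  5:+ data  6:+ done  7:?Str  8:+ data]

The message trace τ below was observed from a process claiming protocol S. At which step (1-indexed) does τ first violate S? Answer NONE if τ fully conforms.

2

[1] ?Str  ✓  now at +{data: +{stop: rec Z.…, retry: rec Z.…, done: rec Z.…}, ack: ?Bool.rec Z.…}
[2] got & data, protocol expects + data or + ack  ✗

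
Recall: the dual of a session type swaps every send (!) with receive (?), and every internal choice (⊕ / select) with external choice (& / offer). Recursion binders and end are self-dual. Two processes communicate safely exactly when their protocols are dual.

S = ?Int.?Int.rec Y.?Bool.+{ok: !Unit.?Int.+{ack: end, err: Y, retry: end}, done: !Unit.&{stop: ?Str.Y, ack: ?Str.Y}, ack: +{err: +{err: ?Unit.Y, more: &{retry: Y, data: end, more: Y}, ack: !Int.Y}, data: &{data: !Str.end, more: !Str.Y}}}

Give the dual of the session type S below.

?Int ↦ !Int
  ?Int ↦ !Int
    rec Y ↦ rec Y  (μ self-dual)
      ?Bool ↦ !Bool
        +{ok,done,ack} ↦ &{ok,done,ack}  (⊕→&)
          [ok]
            !Unit ↦ ?Unit
              ?Int ↦ !Int
                +{ack,err,retry} ↦ &{ack,err,retry}  (⊕→&)
                  [ack]
                    end self-dual
                  [err]
                    Y self-dual
                  [retry]
                    end self-dual
          [done]
            !Unit ↦ ?Unit
              &{stop,ack} ↦ +{stop,ack}  (external→internal)
                [stop]
                  ?Str ↦ !Str
                    Y self-dual
                [ack]
                  ?Str ↦ !Str
                    Y self-dual
          [ack]
            +{err,data} ↦ &{err,data}  (⊕→&)
              [err]
                +{err,more,ack} ↦ &{err,more,ack}  (⊕→&)
                  [err]
                    ?Unit ↦ !Unit
                      Y self-dual
                  [more]
                    &{retry,data,more} ↦ +{retry,data,more}  (external→internal)
                      [retry]
                        Y self-dual
                      [data]
                        end self-dual
                      [more]
                        Y self-dual
                  [ack]
                    !Int ↦ ?Int
                      Y self-dual
              [data]
                &{data,more} ↦ +{data,more}  (external→internal)
                  [data]
                    !Str ↦ ?Str
                      end self-dual
                  [more]
                    !Str ↦ ?Str
                      Y self-dual

!Int.!Int.rec Y.!Bool.&{ok: ?Unit.!Int.&{ack: end, err: Y, retry: end}, done: ?Unit.+{stop: !Str.Y, ack: !Str.Y}, ack: &{err: &{err: !Unit.Y, more: +{retry: Y, data: end, more: Y}, ack: ?Int.Y}, data: +{data: ?Str.end, more: ?Str.Y}}}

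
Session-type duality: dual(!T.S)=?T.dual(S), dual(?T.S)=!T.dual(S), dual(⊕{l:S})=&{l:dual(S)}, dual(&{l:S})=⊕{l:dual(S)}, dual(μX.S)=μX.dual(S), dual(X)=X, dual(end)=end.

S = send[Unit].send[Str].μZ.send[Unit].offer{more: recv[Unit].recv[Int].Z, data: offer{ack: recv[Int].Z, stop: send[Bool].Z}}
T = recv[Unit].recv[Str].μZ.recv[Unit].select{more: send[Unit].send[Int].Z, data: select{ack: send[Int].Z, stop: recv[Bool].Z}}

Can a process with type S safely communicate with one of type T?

send[Unit] vs recv[Unit]  ok
  send[Str] vs recv[Str]  ok
    μZ vs μZ  ok (binder kept)
      send[Unit] vs recv[Unit]  ok
        offer{more,data} vs select{more,data}  ok same labels
          [more]
            recv[Unit] vs send[Unit]  ok
              recv[Int] vs send[Int]  ok
                Z vs Z  ok
          [data]
            offer{ack,stop} vs select{ack,stop}  ok same labels
              [ack]
                recv[Int] vs send[Int]  ok
                  Z vs Z  ok
              [stop]
                send[Bool] vs recv[Bool]  ok
                  Z vs Z  ok

YES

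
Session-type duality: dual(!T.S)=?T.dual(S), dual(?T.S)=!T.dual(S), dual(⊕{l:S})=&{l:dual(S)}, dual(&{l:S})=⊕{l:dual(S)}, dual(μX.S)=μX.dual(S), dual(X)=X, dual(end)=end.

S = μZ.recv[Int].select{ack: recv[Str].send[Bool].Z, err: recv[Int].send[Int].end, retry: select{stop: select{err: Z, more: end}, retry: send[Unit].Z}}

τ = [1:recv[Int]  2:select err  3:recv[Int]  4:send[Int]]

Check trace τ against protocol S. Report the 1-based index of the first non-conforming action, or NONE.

step 1: recv[Int]  ✓  now at select{ack: recv[Str].send[Bool].μZ.…, err: recv[Int].send[Int].end, retry: select{stop: select{err: μZ.…, more: end}, retry: send[Unit].μZ.…}}
step 2: select err  ✓  now at recv[Int].send[Int].end
step 3: recv[Int]  ✓  now at send[Int].end
step 4: send[Int]  ✓  now at end
τ conforms to S (length 4)

NONE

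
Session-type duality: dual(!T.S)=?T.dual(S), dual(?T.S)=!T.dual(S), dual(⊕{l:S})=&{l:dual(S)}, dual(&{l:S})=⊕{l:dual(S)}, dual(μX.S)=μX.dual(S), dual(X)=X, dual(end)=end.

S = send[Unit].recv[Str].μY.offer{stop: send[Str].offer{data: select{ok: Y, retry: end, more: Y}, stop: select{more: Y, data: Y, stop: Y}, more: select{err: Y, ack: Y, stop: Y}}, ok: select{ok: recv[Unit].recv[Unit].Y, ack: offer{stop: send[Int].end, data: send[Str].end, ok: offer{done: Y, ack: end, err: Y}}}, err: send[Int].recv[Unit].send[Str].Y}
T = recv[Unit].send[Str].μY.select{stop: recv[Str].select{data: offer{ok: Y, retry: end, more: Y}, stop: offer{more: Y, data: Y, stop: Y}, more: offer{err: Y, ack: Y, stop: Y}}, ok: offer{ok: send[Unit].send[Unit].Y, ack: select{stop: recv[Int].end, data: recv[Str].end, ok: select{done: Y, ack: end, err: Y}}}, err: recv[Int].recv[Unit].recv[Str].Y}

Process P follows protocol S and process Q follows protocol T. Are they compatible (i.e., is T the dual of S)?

NO

send[Unit] vs recv[Unit]  ✓
  recv[Str] vs send[Str]  ✓
    μY vs μY  ✓ (μ self-dual)
      offer{stop,ok,err} vs select{stop,ok,err}  ✓ label sets agree
        [stop]
          send[Str] vs recv[Str]  ✓
            offer{data,stop,more} vs select{data,stop,more}  ✓ label sets agree
              [data]
                select{ok,retry,more} vs offer{ok,retry,more}  ✓ label sets agree
                  [ok]
                    Y vs Y  ✓
                  [retry]
                    end vs end  ✓
                  [more]
                    Y vs Y  ✓
              [stop]
                select{more,data,stop} vs offer{more,data,stop}  ✓ label sets agree
                  [more]
                    Y vs Y  ✓
                  [data]
                    Y vs Y  ✓
                  [stop]
                    Y vs Y  ✓
              [more]
                select{err,ack,stop} vs offer{err,ack,stop}  ✓ label sets agree
                  [err]
                    Y vs Y  ✓
                  [ack]
                    Y vs Y  ✓
                  [stop]
                    Y vs Y  ✓
        [ok]
          select{ok,ack} vs offer{ok,ack}  ✓ label sets agree
            [ok]
              recv[Unit] vs send[Unit]  ✓
                recv[Unit] vs send[Unit]  ✓
                  Y vs Y  ✓
            [ack]
              offer{stop,data,ok} vs select{stop,data,ok}  ✓ label sets agree
                [stop]
                  send[Int] vs recv[Int]  ✓
                    end vs end  ✓
                [data]
                  send[Str] vs recv[Str]  ✓
                    end vs end  ✓
                [ok]
                  offer{done,ack,err} vs select{done,ack,err}  ✓ label sets agree
                    [done]
                      Y vs Y  ✓
                    [ack]
                      end vs end  ✓
                    [err]
                      Y vs Y  ✓
        [err]
          send[Int] vs recv[Int]  ✓
            recv[Unit] vs recv[Unit]  ✗ same direction on both sides — not dual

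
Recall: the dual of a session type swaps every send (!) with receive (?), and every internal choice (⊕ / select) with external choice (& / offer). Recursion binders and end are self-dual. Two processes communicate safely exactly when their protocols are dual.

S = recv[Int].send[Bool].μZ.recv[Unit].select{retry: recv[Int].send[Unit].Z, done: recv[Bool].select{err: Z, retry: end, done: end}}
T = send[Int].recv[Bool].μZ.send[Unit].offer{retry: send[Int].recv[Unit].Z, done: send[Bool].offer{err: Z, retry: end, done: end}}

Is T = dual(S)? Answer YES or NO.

recv[Int] | send[Int]  ok
  send[Bool] | recv[Bool]  ok
    μZ | μZ  ok (μ self-dual)
      recv[Unit] | send[Unit]  ok
        select{retry,done} | offer{retry,done}  ok label sets agree
          [retry]
            recv[Int] | send[Int]  ok
              send[Unit] | recv[Unit]  ok
                Z | Z  ok
          [done]
            recv[Bool] | send[Bool]  ok
              select{err,retry,done} | offer{err,retry,done}  ok label sets agree
                [err]
                  Z | Z  ok
                [retry]
                  end | end  ok
                [done]
                  end | end  ok

YES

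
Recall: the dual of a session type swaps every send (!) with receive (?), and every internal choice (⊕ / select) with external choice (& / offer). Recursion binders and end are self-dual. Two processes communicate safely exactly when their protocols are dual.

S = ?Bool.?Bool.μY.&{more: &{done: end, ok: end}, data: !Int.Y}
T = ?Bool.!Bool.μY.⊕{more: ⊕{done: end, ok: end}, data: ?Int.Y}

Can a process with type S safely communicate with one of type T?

NO

?Bool ‖ ?Bool  ✗ same direction on both sides — not dual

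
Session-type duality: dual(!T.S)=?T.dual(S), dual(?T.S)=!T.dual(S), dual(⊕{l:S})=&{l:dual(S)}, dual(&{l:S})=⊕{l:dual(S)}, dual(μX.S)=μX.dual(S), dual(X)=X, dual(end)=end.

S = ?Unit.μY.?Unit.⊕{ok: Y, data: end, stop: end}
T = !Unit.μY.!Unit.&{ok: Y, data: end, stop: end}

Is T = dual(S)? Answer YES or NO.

?Unit vs !Unit  ✓
  μY vs μY  ✓ (μ self-dual)
    ?Unit vs !Unit  ✓
      ⊕{ok,data,stop} vs &{ok,data,stop}  ✓ label sets agree
        • ok:
          Y vs Y  ✓
        • data:
          end vs end  ✓
        • stop:
          end vs end  ✓

YES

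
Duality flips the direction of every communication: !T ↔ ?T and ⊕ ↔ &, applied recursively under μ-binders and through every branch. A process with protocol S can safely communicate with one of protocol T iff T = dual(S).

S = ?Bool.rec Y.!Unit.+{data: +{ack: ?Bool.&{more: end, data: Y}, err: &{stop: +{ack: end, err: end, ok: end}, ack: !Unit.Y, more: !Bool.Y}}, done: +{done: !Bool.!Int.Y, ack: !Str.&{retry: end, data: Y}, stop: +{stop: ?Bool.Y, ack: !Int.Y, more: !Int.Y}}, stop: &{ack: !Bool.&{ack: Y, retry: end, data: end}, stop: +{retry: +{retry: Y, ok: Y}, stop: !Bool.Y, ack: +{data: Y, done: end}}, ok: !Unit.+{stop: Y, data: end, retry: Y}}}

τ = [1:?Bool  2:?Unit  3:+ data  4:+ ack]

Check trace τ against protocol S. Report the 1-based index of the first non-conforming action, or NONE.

@1 ?Bool  ok  now at rec Y.…
@2 got ?Unit, protocol expects !Unit  ✗

2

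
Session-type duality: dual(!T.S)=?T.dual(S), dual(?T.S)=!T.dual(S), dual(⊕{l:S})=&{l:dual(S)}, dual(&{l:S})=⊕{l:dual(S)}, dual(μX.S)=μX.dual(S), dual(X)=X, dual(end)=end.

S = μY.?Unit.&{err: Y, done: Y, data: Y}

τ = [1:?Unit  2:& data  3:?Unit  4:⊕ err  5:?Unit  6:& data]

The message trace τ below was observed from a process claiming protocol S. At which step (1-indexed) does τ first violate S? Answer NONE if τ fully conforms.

step 1: ?Unit  ok  state: &{err: μY.…, done: μY.…, data: μY.…}
step 2: & data  ok  state: μY.…
step 3: ?Unit  ok  state: &{err: μY.…, done: μY.…, data: μY.…}
step 4: got ⊕ err, protocol expects & err or & done or & data  ✗

4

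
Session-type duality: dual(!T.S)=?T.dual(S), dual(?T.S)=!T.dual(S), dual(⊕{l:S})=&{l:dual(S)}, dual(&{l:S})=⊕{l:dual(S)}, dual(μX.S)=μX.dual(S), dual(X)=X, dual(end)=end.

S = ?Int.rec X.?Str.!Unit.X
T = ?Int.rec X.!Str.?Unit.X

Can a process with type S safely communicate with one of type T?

NO

?Int vs ?Int  ✗ same direction on both sides — not dual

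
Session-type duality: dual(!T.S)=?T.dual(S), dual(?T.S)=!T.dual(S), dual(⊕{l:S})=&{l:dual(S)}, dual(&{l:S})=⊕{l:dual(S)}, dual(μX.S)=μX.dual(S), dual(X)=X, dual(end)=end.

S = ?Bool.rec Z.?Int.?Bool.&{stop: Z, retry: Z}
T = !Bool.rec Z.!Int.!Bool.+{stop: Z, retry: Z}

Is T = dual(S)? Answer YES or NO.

?Bool ‖ !Bool  ok
  rec Z ‖ rec Z  ok (μ self-dual)
    ?Int ‖ !Int  ok
      ?Bool ‖ !Bool  ok
        &{stop,retry} ‖ +{stop,retry}  ok labels match
          • stop:
            Z ‖ Z  ok
          • retry:
            Z ‖ Z  ok

YES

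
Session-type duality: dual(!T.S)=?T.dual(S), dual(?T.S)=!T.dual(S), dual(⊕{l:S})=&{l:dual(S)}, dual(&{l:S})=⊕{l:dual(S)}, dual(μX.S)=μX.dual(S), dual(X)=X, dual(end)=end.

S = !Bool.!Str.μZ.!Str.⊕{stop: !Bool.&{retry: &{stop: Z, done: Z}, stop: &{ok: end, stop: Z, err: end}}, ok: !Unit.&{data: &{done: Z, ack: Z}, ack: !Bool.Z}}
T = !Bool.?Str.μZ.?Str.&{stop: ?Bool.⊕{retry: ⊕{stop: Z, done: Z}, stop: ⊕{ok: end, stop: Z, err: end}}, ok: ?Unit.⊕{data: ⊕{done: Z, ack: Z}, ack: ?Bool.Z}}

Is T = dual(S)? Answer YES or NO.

!Bool vs !Bool  ✗ same direction on both sides — not dual

NO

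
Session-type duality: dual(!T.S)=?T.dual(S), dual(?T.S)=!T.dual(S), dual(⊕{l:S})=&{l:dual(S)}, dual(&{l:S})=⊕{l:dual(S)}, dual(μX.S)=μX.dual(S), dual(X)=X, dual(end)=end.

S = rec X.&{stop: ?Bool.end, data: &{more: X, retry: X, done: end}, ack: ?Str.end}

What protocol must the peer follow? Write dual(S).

rec X.+{stop: !Bool.end, data: +{more: X, retry: X, done: end}, ack: !Str.end}

rec X ↦ rec X  (binder kept)
  &{stop,data,ack} ↦ +{stop,data,ack}  (&→⊕)
    [stop]
      ?Bool ↦ !Bool
        end ↦ end
    [data]
      &{more,retry,done} ↦ +{more,retry,done}  (&→⊕)
        [more]
          X ↦ X
        [retry]
          X ↦ X
        [done]
          end ↦ end
    [ack]
      ?Str ↦ !Str
        end ↦ end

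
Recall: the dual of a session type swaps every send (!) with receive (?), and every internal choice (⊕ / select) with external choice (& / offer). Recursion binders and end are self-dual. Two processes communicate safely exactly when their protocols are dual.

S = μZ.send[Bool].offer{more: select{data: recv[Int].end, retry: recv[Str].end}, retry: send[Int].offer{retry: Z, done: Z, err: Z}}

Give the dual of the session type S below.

μZ.recv[Bool].select{more: offer{data: send[Int].end, retry: send[Str].end}, retry: recv[Int].select{retry: Z, done: Z, err: Z}}

μZ → μZ  (binder kept)
  send[Bool] → recv[Bool]
    offer{more,retry} → select{more,retry}  (&→⊕)
      [more]
        select{data,retry} → offer{data,retry}  (⊕→&)
          [data]
            recv[Int] → send[Int]
              end ↦ end
          [retry]
            recv[Str] → send[Str]
              end ↦ end
      [retry]
        send[Int] → recv[Int]
          offer{retry,done,err} → select{retry,done,err}  (&→⊕)
            [retry]
              Z ↦ Z
            [done]
              Z ↦ Z
            [err]
              Z ↦ Z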